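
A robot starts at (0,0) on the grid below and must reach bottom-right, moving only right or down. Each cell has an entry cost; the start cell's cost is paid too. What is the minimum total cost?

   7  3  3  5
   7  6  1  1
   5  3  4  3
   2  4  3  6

Take [0,0] -> [0,1] -> [0,2] -> [1,2] -> [1,3] -> [2,3] -> [3,3] for a total of 7 + 3 + 3 + 1 + 1 + 3 + 6 = 24.

24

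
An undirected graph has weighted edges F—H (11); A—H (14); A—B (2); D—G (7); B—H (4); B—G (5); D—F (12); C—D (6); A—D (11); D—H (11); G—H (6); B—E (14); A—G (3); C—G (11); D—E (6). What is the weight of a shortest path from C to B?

Checking several routes:
C-D-A-B: 6 + 11 + 2 = 19
C-D-G-B: 6 + 7 + 5 = 18
C-G-A-B: 11 + 3 + 2 = 16
C-G-B: 11 + 5 = 16
C-D-H-B: 6 + 11 + 4 = 21
C-D-G-A-B: 6 + 7 + 3 + 2 = 18
The minimum is 16.

16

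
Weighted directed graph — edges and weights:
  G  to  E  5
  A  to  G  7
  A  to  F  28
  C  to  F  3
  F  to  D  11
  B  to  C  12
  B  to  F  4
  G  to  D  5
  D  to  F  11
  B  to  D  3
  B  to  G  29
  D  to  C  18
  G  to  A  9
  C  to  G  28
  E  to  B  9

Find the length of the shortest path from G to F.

16

A few of the G→F routes:
G-D-C-F: 5 + 18 + 3 = 26
G-E-B-F: 5 + 9 + 4 = 18
G-E-B-D-F: 5 + 9 + 3 + 11 = 28
G-D-F: 5 + 11 = 16
Best route has total 16.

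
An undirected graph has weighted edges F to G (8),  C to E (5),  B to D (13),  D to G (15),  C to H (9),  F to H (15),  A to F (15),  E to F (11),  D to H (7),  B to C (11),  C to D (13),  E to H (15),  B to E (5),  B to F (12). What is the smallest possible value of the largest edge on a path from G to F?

Some routes from G to F:
G→D→C→B→E→F: max(15, 13, 11, 5, 11) = 15
G→D→C→B→E→H→F: max(15, 13, 11, 5, 15, 15) = 15
G→F: max(8) = 8
Smallest bottleneck: 8.

8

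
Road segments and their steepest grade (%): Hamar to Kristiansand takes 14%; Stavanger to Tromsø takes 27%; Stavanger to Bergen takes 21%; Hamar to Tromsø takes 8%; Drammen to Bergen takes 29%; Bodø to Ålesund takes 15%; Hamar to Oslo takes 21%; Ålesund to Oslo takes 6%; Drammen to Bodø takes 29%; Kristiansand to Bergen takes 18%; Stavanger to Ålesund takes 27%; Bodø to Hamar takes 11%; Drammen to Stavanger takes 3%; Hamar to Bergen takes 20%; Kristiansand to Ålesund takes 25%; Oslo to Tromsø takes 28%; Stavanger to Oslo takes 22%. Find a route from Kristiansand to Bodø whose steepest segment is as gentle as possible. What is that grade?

14

Comparing a few candidate routes:
Kristiansand-Hamar-Oslo-Ålesund-Bodø: max(14, 21, 6, 15) = 21
Kristiansand-Hamar-Bodø: max(14, 11) = 14
Kristiansand-Bergen-Stavanger-Oslo-Hamar-Bodø: max(18, 21, 22, 21, 11) = 22
Kristiansand-Bergen-Hamar-Oslo-Ålesund-Bodø: max(18, 20, 21, 6, 15) = 21
Kristiansand-Bergen-Hamar-Bodø: max(18, 20, 11) = 20
Kristiansand-Bergen-Stavanger-Oslo-Ålesund-Bodø: max(18, 21, 22, 6, 15) = 22
The minimum achievable maximum is 14%.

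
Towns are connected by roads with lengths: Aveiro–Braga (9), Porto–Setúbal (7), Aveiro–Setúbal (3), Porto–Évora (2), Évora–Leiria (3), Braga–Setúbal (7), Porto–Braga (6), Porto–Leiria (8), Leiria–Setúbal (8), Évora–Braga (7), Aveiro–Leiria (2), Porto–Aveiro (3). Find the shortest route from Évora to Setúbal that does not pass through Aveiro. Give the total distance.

A few of the Évora→Setúbal routes:
Évora -> Braga -> Setúbal: 7 + 7 = 14
Évora -> Porto -> Braga -> Setúbal: 2 + 6 + 7 = 15
Évora -> Leiria -> Setúbal: 3 + 8 = 11
Évora -> Porto -> Setúbal: 2 + 7 = 9
Shortest: 9.

9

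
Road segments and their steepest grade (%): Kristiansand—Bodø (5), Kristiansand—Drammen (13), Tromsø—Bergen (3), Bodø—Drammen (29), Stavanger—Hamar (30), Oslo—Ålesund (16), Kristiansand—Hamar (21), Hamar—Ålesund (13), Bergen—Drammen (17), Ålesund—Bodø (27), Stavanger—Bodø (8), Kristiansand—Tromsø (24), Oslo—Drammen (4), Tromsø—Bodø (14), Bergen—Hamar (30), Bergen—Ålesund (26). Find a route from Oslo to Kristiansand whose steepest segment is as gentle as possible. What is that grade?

13

Checking several routes:
Oslo-Drammen-Bergen-Tromsø-Kristiansand: max(4, 17, 3, 24) = 24
Oslo-Drammen-Kristiansand: max(4, 13) = 13
Oslo-Ålesund-Hamar-Kristiansand: max(16, 13, 21) = 21
Oslo-Drammen-Bergen-Tromsø-Bodø-Kristiansand: max(4, 17, 3, 14, 5) = 17
Oslo-Drammen-Bergen-Ålesund-Hamar-Kristiansand: max(4, 17, 26, 13, 21) = 26
Smallest bottleneck: 13%.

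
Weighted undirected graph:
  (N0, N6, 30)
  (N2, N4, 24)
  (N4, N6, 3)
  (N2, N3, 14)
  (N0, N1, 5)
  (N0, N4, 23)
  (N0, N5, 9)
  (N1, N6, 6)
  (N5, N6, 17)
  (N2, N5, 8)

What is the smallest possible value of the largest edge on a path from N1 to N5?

9

A few of the N1→N5 routes:
N1-N0-N4-N2-N5: max(5, 23, 24, 8) = 24
N1-N0-N5: max(5, 9) = 9
N1-N6-N5: max(6, 17) = 17
N1-N0-N4-N6-N5: max(5, 23, 3, 17) = 23
N1-N6-N4-N0-N5: max(6, 3, 23, 9) = 23
Best route has worst link 9.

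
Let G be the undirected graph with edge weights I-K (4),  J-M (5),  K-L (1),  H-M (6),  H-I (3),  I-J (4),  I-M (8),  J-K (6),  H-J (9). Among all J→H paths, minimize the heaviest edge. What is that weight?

4

Checking several routes:
J → I → H: max(4, 3) = 4
J → M → H: max(5, 6) = 6
J → K → I → H: max(6, 4, 3) = 6
Smallest bottleneck: 4.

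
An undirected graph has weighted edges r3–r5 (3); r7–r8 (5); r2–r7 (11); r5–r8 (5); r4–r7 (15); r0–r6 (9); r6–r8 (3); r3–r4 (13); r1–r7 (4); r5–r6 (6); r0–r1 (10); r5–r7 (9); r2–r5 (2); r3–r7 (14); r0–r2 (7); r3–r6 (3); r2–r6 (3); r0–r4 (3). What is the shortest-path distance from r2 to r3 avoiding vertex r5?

Comparing a few candidate routes:
r2→r0→r6→r3: 7 + 9 + 3 = 19
r2→r6→r3: 3 + 3 = 6
r2→r7→r8→r6→r3: 11 + 5 + 3 + 3 = 22
r2→r0→r4→r3: 7 + 3 + 13 = 23
The minimum is 6.

6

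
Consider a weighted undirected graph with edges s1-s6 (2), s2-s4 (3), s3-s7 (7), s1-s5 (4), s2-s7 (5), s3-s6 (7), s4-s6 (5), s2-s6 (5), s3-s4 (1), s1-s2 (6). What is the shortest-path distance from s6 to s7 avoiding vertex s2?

13

Routes from s6 to s7 avoiding s2:
s6-s4-s3-s7: 5 + 1 + 7 = 13
s6-s3-s7: 7 + 7 = 14
Shortest: 13.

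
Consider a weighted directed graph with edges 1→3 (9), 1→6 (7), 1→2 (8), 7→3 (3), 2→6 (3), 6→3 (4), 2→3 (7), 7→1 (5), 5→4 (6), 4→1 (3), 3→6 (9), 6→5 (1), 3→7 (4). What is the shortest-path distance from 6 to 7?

8

Routes from 6 to 7:
6 - 5 - 4 - 1 - 3 - 7: 1 + 6 + 3 + 9 + 4 = 23
6 - 5 - 4 - 1 - 2 - 3 - 7: 1 + 6 + 3 + 8 + 7 + 4 = 29
6 - 3 - 7: 4 + 4 = 8
Best route has total 8.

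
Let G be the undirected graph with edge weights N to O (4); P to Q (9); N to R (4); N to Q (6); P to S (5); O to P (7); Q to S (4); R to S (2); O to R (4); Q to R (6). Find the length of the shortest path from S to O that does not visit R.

12

Paths from S to O avoiding R:
S -> Q -> N -> O: 4 + 6 + 4 = 14
S -> Q -> P -> O: 4 + 9 + 7 = 20
S -> P -> Q -> N -> O: 5 + 9 + 6 + 4 = 24
S -> P -> O: 5 + 7 = 12
Shortest: 12.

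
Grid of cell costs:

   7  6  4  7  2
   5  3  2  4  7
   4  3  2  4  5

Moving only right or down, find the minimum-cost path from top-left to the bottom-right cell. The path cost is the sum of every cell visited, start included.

Path (0,0)→(1,0)→(1,1)→(1,2)→(2,2)→(2,3)→(2,4): 7 + 5 + 3 + 2 + 2 + 4 + 5 = 28.
(Top row then right column would cost 38.)

28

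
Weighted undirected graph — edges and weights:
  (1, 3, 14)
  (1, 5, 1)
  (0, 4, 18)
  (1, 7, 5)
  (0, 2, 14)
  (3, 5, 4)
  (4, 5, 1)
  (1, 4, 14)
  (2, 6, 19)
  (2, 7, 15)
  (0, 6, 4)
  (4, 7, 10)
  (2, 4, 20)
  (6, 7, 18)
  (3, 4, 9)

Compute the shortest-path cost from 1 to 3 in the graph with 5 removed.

Comparing a few candidate routes:
1-4-3: 14 + 9 = 23
1-7-2-4-3: 5 + 15 + 20 + 9 = 49
1-3: 14
1-7-2-0-4-3: 5 + 15 + 14 + 18 + 9 = 61
1-7-4-3: 5 + 10 + 9 = 24
1-7-6-0-4-3: 5 + 18 + 4 + 18 + 9 = 54
The minimum is 14.

14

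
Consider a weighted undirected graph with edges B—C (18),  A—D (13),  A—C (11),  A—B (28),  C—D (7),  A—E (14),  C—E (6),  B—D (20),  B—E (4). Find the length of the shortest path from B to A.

18

Some routes from B to A:
B -> C -> A: 18 + 11 = 29
B -> A: 28
B -> E -> A: 4 + 14 = 18
B -> E -> C -> D -> A: 4 + 6 + 7 + 13 = 30
B -> E -> C -> A: 4 + 6 + 11 = 21
Best route has total 18.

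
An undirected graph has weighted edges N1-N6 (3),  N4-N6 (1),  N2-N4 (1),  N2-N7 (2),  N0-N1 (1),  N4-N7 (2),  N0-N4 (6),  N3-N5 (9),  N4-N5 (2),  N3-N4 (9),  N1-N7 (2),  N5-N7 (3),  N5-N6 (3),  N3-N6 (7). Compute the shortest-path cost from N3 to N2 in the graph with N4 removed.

Some routes from N3 to N2 avoiding N4:
N3 -> N6 -> N5 -> N7 -> N2: 7 + 3 + 3 + 2 = 15
N3 -> N5 -> N7 -> N2: 9 + 3 + 2 = 14
N3 -> N6 -> N1 -> N7 -> N2: 7 + 3 + 2 + 2 = 14
The minimum is 14.

14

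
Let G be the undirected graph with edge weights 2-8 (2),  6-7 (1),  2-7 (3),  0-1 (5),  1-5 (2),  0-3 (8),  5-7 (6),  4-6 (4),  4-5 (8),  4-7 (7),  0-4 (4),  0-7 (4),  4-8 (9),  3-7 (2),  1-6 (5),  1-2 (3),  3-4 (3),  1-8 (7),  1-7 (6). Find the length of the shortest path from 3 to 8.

7

Checking several routes:
3→7→2→8: 2 + 3 + 2 = 7
3→4→6→7→2→8: 3 + 4 + 1 + 3 + 2 = 13
3→7→6→1→2→8: 2 + 1 + 5 + 3 + 2 = 13
3→4→8: 3 + 9 = 12
3→7→1→2→8: 2 + 6 + 3 + 2 = 13
Best route has total 7.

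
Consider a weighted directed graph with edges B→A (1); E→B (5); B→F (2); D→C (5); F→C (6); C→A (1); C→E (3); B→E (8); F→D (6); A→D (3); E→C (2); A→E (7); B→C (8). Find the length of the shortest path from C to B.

8

Paths from C to B:
C→A→E→B: 1 + 7 + 5 = 13
C→E→B: 3 + 5 = 8
The minimum is 8.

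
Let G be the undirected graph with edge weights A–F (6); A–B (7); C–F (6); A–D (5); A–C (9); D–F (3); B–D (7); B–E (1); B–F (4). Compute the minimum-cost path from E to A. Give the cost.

A few of the E→A routes:
E-B-F-D-A: 1 + 4 + 3 + 5 = 13
E-B-A: 1 + 7 = 8
E-B-F-A: 1 + 4 + 6 = 11
Shortest: 8.

8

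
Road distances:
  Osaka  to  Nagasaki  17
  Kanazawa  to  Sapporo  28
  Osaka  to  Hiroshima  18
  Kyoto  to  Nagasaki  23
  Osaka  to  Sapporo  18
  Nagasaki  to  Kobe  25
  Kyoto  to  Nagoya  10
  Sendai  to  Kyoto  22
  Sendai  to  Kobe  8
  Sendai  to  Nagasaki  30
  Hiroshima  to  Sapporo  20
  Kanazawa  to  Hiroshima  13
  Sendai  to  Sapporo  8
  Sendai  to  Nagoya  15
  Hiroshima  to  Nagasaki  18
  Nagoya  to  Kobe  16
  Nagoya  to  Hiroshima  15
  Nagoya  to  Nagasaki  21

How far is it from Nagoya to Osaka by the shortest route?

33

Some routes from Nagoya to Osaka:
Nagoya → Sendai → Sapporo → Osaka: 15 + 8 + 18 = 41
Nagoya → Hiroshima → Nagasaki → Osaka: 15 + 18 + 17 = 50
Nagoya → Nagasaki → Osaka: 21 + 17 = 38
Nagoya → Hiroshima → Osaka: 15 + 18 = 33
Nagoya → Kobe → Sendai → Sapporo → Osaka: 16 + 8 + 8 + 18 = 50
Nagoya → Kyoto → Nagasaki → Osaka: 10 + 23 + 17 = 50
Best route has total 33.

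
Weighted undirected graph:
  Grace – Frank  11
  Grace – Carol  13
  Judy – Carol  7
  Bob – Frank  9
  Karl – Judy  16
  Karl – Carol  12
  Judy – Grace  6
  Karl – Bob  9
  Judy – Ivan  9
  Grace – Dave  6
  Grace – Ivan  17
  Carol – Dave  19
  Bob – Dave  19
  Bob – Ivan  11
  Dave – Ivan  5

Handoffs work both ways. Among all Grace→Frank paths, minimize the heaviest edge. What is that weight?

11

A few of the Grace→Frank routes:
Grace - Judy - Ivan - Bob - Frank: max(6, 9, 11, 9) = 11
Grace - Dave - Ivan - Bob - Frank: max(6, 5, 11, 9) = 11
Grace - Frank: max(11) = 11
Best route has worst link 11.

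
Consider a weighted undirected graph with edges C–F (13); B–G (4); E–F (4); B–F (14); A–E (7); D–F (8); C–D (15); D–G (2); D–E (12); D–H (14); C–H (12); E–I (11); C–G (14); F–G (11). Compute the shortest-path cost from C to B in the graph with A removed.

Comparing a few candidate routes:
C - F - G - B: 13 + 11 + 4 = 28
C - G - B: 14 + 4 = 18
C - F - D - G - B: 13 + 8 + 2 + 4 = 27
C - D - G - B: 15 + 2 + 4 = 21
C - F - B: 13 + 14 = 27
Best route has total 18.

18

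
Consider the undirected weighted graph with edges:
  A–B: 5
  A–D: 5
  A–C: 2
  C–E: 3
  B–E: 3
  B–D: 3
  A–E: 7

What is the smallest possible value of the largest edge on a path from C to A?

Paths from C to A:
C → E → A: max(3, 7) = 7
C → E → B → A: max(3, 3, 5) = 5
C → A: max(2) = 2
C → E → B → D → A: max(3, 3, 3, 5) = 5
Smallest bottleneck: 2.

2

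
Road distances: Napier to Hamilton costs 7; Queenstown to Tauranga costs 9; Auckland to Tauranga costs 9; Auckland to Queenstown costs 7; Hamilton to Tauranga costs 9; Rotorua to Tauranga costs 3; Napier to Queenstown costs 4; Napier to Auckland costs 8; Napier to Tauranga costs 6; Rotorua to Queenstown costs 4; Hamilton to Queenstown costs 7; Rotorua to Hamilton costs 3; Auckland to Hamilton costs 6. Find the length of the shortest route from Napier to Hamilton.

7

Some routes from Napier to Hamilton:
Napier - Queenstown - Rotorua - Hamilton: 4 + 4 + 3 = 11
Napier - Hamilton: 7
Napier - Queenstown - Hamilton: 4 + 7 = 11
Best route has total 7.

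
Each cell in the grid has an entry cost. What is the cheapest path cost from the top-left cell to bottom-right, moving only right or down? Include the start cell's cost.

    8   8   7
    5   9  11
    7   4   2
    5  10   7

Path (0,0)→(1,0)→(2,0)→(2,1)→(2,2)→(3,2): 8 + 5 + 7 + 4 + 2 + 7 = 33.

33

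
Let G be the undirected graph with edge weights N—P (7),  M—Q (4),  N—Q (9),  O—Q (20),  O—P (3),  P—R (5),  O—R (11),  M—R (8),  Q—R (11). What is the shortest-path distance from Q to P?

16

Checking several routes:
Q - R - O - P: 11 + 11 + 3 = 25
Q - M - R - P: 4 + 8 + 5 = 17
Q - N - P: 9 + 7 = 16
Q - R - P: 11 + 5 = 16
Q - M - R - O - P: 4 + 8 + 11 + 3 = 26
Q - O - P: 20 + 3 = 23
Best route has total 16.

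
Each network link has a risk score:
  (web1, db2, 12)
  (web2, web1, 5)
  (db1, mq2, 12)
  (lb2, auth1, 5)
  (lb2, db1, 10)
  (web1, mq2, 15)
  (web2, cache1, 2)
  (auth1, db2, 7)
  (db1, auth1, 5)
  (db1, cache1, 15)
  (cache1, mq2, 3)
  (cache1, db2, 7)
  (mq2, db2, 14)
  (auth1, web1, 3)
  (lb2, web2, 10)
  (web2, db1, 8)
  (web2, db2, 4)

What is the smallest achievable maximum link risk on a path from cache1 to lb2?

5

Some routes from cache1 to lb2:
cache1 -> db2 -> web2 -> web1 -> auth1 -> lb2: max(7, 4, 5, 3, 5) = 7
cache1 -> web2 -> db2 -> auth1 -> lb2: max(2, 4, 7, 5) = 7
cache1 -> web2 -> db1 -> auth1 -> lb2: max(2, 8, 5, 5) = 8
cache1 -> db2 -> auth1 -> lb2: max(7, 7, 5) = 7
cache1 -> web2 -> web1 -> auth1 -> lb2: max(2, 5, 3, 5) = 5
Best route has worst link 5.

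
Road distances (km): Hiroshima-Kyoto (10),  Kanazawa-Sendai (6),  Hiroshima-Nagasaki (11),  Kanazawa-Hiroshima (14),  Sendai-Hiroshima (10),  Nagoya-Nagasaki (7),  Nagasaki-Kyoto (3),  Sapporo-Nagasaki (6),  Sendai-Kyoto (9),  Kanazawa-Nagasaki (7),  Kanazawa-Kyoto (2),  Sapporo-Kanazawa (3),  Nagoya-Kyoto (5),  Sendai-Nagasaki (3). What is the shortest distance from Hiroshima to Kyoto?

10

Checking several routes:
Hiroshima → Sendai → Kyoto: 10 + 9 = 19
Hiroshima → Sendai → Kanazawa → Kyoto: 10 + 6 + 2 = 18
Hiroshima → Kyoto: 10
Hiroshima → Kanazawa → Kyoto: 14 + 2 = 16
Hiroshima → Nagasaki → Kyoto: 11 + 3 = 14
Hiroshima → Sendai → Nagasaki → Kyoto: 10 + 3 + 3 = 16
Best route has total 10 km.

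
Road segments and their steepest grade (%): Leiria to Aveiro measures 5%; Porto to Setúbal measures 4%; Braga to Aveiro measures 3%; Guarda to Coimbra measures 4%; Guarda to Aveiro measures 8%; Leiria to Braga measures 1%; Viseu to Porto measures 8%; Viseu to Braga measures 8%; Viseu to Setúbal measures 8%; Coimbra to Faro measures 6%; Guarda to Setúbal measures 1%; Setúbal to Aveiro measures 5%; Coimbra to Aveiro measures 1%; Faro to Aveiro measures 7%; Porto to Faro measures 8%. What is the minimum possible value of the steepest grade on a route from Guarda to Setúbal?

1

Comparing a few candidate routes:
Guarda → Coimbra → Faro → Aveiro → Setúbal: max(4, 6, 7, 5) = 7
Guarda → Setúbal: max(1) = 1
Guarda → Coimbra → Aveiro → Setúbal: max(4, 1, 5) = 5
The minimum achievable maximum is 1%.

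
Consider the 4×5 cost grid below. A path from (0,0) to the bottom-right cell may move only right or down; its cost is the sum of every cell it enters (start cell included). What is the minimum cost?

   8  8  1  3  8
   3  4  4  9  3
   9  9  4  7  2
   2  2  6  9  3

35

One optimal route is r0c0→r1c0→r1c1→r1c2→r2c2→r2c3→r2c4→r3c4.
Its cost is 8 + 3 + 4 + 4 + 4 + 7 + 2 + 3 = 35.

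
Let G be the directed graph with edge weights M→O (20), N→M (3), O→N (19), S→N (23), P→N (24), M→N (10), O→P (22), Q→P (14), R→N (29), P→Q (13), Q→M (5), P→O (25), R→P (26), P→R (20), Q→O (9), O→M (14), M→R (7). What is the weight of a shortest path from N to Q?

Candidate routes:
N→M→O→P→Q: 3 + 20 + 22 + 13 = 58
N→M→R→P→Q: 3 + 7 + 26 + 13 = 49
Shortest: 49.

49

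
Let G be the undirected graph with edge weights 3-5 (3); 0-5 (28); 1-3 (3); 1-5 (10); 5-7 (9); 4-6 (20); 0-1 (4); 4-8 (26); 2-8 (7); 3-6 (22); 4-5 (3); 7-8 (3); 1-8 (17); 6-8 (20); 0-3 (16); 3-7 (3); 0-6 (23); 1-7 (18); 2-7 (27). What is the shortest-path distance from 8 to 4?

12

Some routes from 8 to 4:
8 → 7 → 3 → 5 → 4: 3 + 3 + 3 + 3 = 12
8 → 7 → 3 → 1 → 5 → 4: 3 + 3 + 3 + 10 + 3 = 22
8 → 7 → 5 → 4: 3 + 9 + 3 = 15
Shortest: 12.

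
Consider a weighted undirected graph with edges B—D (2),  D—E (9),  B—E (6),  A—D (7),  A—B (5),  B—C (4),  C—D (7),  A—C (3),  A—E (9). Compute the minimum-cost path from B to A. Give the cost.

5

A few of the B→A routes:
B -> C -> A: 4 + 3 = 7
B -> A: 5
B -> D -> A: 2 + 7 = 9
B -> E -> A: 6 + 9 = 15
B -> D -> C -> A: 2 + 7 + 3 = 12
Shortest: 5.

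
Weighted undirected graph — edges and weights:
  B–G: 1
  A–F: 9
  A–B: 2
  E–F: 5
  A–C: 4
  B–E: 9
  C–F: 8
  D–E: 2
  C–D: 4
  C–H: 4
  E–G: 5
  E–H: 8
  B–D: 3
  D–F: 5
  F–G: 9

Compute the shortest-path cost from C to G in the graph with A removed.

8

Some routes from C to G avoiding A:
C -> D -> B -> G: 4 + 3 + 1 = 8
C -> F -> G: 8 + 9 = 17
C -> D -> E -> B -> G: 4 + 2 + 9 + 1 = 16
C -> H -> E -> G: 4 + 8 + 5 = 17
C -> D -> E -> G: 4 + 2 + 5 = 11
C -> F -> D -> B -> G: 8 + 5 + 3 + 1 = 17
Best route has total 8.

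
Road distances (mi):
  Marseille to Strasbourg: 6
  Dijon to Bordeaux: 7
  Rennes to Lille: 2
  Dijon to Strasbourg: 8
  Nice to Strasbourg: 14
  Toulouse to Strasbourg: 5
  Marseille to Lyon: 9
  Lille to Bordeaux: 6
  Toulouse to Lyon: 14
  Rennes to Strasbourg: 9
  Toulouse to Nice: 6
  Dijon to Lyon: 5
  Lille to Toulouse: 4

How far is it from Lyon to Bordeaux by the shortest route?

12

Comparing a few candidate routes:
Lyon-Toulouse-Lille-Bordeaux: 14 + 4 + 6 = 24
Lyon-Dijon-Bordeaux: 5 + 7 = 12
Lyon-Dijon-Strasbourg-Rennes-Lille-Bordeaux: 5 + 8 + 9 + 2 + 6 = 30
Lyon-Dijon-Strasbourg-Toulouse-Lille-Bordeaux: 5 + 8 + 5 + 4 + 6 = 28
The minimum is 12 mi.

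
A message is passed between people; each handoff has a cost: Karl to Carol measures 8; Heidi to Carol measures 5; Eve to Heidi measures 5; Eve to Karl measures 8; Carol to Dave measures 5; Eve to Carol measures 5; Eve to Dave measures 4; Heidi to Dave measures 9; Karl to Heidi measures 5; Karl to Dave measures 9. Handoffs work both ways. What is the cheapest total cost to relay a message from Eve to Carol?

5

Some routes from Eve to Carol:
Eve→Karl→Carol: 8 + 8 = 16
Eve→Carol: 5
Eve→Dave→Carol: 4 + 5 = 9
Eve→Heidi→Carol: 5 + 5 = 10
Eve→Dave→Heidi→Carol: 4 + 9 + 5 = 18
The minimum is 5.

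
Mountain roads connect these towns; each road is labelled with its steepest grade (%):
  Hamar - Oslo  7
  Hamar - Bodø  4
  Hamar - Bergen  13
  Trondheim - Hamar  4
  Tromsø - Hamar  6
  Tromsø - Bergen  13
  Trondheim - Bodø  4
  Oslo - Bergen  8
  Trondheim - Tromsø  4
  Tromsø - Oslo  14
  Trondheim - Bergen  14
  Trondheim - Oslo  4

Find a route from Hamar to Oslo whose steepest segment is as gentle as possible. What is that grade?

4

A few of the Hamar→Oslo routes:
Hamar -> Oslo: max(7) = 7
Hamar -> Tromsø -> Trondheim -> Oslo: max(6, 4, 4) = 6
Hamar -> Bodø -> Trondheim -> Oslo: max(4, 4, 4) = 4
Hamar -> Trondheim -> Oslo: max(4, 4) = 4
Hamar -> Trondheim -> Tromsø -> Bergen -> Oslo: max(4, 4, 13, 8) = 13
Best route has worst link 4%.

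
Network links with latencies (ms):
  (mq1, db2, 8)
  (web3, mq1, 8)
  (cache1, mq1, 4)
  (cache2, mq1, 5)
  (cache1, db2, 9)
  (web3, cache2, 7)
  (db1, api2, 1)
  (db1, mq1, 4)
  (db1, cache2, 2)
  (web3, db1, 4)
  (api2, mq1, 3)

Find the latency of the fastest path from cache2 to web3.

A few of the cache2→web3 routes:
cache2→db1→web3: 2 + 4 = 6
cache2→mq1→web3: 5 + 8 = 13
cache2→mq1→api2→db1→web3: 5 + 3 + 1 + 4 = 13
cache2→mq1→db1→web3: 5 + 4 + 4 = 13
cache2→web3: 7
Shortest: 6 ms.

6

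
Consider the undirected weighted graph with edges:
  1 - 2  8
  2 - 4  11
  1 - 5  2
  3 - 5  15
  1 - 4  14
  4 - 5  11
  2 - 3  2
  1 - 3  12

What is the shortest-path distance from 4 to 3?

A few of the 4→3 routes:
4 - 5 - 1 - 2 - 3: 11 + 2 + 8 + 2 = 23
4 - 1 - 2 - 3: 14 + 8 + 2 = 24
4 - 1 - 3: 14 + 12 = 26
4 - 5 - 3: 11 + 15 = 26
4 - 5 - 1 - 3: 11 + 2 + 12 = 25
4 - 2 - 3: 11 + 2 = 13
The minimum is 13.

13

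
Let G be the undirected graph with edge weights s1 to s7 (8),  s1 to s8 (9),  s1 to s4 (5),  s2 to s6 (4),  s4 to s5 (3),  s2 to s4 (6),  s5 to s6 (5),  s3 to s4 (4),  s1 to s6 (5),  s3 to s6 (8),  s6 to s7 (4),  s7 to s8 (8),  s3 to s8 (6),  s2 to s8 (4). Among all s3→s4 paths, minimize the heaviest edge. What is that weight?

4

A few of the s3→s4 routes:
s3 → s8 → s2 → s6 → s5 → s4: max(6, 4, 4, 5, 3) = 6
s3 → s8 → s2 → s6 → s1 → s4: max(6, 4, 4, 5, 5) = 6
s3 → s4: max(4) = 4
The minimum achievable maximum is 4.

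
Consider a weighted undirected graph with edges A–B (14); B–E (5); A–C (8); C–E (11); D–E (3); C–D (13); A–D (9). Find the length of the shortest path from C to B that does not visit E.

22

Routes from C to B avoiding E:
C -> A -> B: 8 + 14 = 22
C -> D -> A -> B: 13 + 9 + 14 = 36
Shortest: 22.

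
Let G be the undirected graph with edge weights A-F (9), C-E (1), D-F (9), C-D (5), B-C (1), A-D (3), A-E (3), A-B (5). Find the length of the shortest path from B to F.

14

A few of the B→F routes:
B-A-D-F: 5 + 3 + 9 = 17
B-C-E-A-F: 1 + 1 + 3 + 9 = 14
B-C-E-A-D-F: 1 + 1 + 3 + 3 + 9 = 17
B-A-F: 5 + 9 = 14
B-C-D-F: 1 + 5 + 9 = 15
Shortest: 14.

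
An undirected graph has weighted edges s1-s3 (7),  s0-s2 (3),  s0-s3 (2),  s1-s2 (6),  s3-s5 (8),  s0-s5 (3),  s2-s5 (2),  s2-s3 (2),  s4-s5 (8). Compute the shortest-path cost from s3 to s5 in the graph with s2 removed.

Paths from s3 to s5 avoiding s2:
s3→s5: 8
s3→s0→s5: 2 + 3 = 5
Shortest: 5.

5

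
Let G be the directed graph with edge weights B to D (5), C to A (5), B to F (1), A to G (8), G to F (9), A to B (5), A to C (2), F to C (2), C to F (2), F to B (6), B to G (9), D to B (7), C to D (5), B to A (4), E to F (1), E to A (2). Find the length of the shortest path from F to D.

7

Paths from F to D:
F - C - A - B - D: 2 + 5 + 5 + 5 = 17
F - B - A - C - D: 6 + 4 + 2 + 5 = 17
F - C - D: 2 + 5 = 7
F - B - D: 6 + 5 = 11
Best route has total 7.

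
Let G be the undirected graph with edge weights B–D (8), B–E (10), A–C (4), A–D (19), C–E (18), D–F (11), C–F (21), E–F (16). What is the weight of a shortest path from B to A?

27

A few of the B→A routes:
B-E-C-A: 10 + 18 + 4 = 32
B-D-A: 8 + 19 = 27
B-D-F-C-A: 8 + 11 + 21 + 4 = 44
B-E-F-C-A: 10 + 16 + 21 + 4 = 51
B-E-F-D-A: 10 + 16 + 11 + 19 = 56
Best route has total 27.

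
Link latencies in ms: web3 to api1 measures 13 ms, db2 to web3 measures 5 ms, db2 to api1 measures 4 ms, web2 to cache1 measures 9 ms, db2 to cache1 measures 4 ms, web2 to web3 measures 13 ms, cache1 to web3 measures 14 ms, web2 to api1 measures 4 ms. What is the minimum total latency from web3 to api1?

9

Comparing a few candidate routes:
web3 - db2 - api1: 5 + 4 = 9
web3 - web2 - api1: 13 + 4 = 17
web3 - api1: 13
web3 - cache1 - db2 - api1: 14 + 4 + 4 = 22
Shortest: 9 ms.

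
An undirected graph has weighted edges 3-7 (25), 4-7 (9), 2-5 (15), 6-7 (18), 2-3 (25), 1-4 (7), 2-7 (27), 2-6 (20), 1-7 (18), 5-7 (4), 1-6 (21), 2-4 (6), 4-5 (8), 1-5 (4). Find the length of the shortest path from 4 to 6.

26

A few of the 4→6 routes:
4→7→6: 9 + 18 = 27
4→1→6: 7 + 21 = 28
4→2→6: 6 + 20 = 26
The minimum is 26.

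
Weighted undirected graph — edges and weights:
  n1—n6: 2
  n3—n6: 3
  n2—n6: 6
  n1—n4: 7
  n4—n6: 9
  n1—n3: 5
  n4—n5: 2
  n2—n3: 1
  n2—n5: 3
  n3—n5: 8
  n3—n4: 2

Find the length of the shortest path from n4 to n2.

A few of the n4→n2 routes:
n4 - n6 - n3 - n2: 9 + 3 + 1 = 13
n4 - n3 - n5 - n2: 2 + 8 + 3 = 13
n4 - n3 - n2: 2 + 1 = 3
n4 - n5 - n3 - n2: 2 + 8 + 1 = 11
n4 - n3 - n6 - n2: 2 + 3 + 6 = 11
n4 - n5 - n2: 2 + 3 = 5
Best route has total 3.

3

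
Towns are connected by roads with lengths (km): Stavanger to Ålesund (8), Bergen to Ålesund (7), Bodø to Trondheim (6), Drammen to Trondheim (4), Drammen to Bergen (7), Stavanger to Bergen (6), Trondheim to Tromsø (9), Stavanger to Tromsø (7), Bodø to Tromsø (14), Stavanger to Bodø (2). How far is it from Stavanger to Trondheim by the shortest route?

Routes from Stavanger to Trondheim:
Stavanger - Bodø - Trondheim: 2 + 6 = 8
Stavanger - Tromsø - Bodø - Trondheim: 7 + 14 + 6 = 27
Stavanger - Tromsø - Trondheim: 7 + 9 = 16
Stavanger - Bodø - Tromsø - Trondheim: 2 + 14 + 9 = 25
Stavanger - Ålesund - Bergen - Drammen - Trondheim: 8 + 7 + 7 + 4 = 26
Stavanger - Bergen - Drammen - Trondheim: 6 + 7 + 4 = 17
Shortest: 8 km.

8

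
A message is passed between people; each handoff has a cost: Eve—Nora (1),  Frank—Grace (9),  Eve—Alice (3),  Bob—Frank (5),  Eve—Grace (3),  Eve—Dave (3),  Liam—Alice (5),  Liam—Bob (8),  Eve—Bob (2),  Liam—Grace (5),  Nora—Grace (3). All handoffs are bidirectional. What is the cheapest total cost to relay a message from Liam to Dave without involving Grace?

Candidate routes:
Liam-Alice-Eve-Dave: 5 + 3 + 3 = 11
Liam-Bob-Eve-Dave: 8 + 2 + 3 = 13
Shortest: 11.

11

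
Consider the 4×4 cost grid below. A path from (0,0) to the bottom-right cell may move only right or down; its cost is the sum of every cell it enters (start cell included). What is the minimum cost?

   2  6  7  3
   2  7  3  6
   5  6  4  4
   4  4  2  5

24

Best path: (0,0) -> (1,0) -> (2,0) -> (3,0) -> (3,1) -> (3,2) -> (3,3)
Cost: 2 + 2 + 5 + 4 + 4 + 2 + 5 = 24
For comparison, the top-then-right route costs 33.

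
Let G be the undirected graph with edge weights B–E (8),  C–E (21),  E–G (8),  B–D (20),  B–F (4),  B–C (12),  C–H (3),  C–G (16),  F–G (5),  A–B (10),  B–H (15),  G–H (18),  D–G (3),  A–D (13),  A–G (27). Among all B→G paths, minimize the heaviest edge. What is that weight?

Comparing a few candidate routes:
B→A→D→G: max(10, 13, 3) = 13
B→F→G: max(4, 5) = 5
B→E→G: max(8, 8) = 8
B→H→C→G: max(15, 3, 16) = 16
B→C→G: max(12, 16) = 16
The minimum achievable maximum is 5.

5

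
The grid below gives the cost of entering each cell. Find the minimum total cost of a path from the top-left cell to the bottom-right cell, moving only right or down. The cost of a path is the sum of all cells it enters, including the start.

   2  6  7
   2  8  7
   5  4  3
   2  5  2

18

Best path: [0,0] → [1,0] → [2,0] → [2,1] → [2,2] → [3,2]
Cost: 2 + 2 + 5 + 4 + 3 + 2 = 18
(Top row then right column would cost 27.)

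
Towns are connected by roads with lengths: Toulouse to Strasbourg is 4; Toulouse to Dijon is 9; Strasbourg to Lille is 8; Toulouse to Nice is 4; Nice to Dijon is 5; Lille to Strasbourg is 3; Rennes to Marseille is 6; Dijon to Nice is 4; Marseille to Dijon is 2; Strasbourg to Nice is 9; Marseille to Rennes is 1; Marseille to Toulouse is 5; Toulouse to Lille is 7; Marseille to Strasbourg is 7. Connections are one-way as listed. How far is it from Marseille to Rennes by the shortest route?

Routes from Marseille to Rennes:
Marseille - Rennes: 1
Best route has total 1.

1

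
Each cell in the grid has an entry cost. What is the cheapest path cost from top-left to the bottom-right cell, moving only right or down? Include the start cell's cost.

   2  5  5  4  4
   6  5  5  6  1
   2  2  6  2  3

23

Cheapest: (0,0) → (1,0) → (2,0) → (2,1) → (2,2) → (2,3) → (2,4)
  2 + 6 + 2 + 2 + 6 + 2 + 3 = 23
For comparison, the top-then-right route costs 24.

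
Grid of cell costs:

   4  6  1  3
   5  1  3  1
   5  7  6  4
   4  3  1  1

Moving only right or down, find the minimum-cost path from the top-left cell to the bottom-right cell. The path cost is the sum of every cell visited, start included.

19

Path (0,0) → (1,0) → (1,1) → (1,2) → (1,3) → (2,3) → (3,3): 4 + 5 + 1 + 3 + 1 + 4 + 1 = 19.
(Top row then right column would cost 20.)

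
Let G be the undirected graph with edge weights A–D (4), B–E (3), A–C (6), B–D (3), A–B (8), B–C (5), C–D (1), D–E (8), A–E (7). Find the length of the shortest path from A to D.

A few of the A→D routes:
A -> B -> D: 8 + 3 = 11
A -> C -> D: 6 + 1 = 7
A -> D: 4
A -> E -> B -> D: 7 + 3 + 3 = 13
The minimum is 4.

4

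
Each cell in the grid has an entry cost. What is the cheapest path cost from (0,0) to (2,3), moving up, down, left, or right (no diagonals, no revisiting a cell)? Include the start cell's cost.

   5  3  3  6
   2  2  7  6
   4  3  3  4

Cheapest: (0,0) → (1,0) → (1,1) → (2,1) → (2,2) → (2,3)
  5 + 2 + 2 + 3 + 3 + 4 = 19

19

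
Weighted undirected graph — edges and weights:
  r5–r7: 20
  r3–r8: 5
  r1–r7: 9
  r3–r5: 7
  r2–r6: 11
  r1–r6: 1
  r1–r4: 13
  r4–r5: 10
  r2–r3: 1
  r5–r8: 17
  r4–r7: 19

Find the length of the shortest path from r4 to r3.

Some routes from r4 to r3:
r4 → r5 → r8 → r3: 10 + 17 + 5 = 32
r4 → r5 → r3: 10 + 7 = 17
r4 → r1 → r6 → r2 → r3: 13 + 1 + 11 + 1 = 26
Shortest: 17.

17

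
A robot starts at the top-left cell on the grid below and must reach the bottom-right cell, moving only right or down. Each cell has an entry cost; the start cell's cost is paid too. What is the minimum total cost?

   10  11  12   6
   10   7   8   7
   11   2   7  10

Cheapest: [0,0] -> [1,0] -> [1,1] -> [2,1] -> [2,2] -> [2,3]
  10 + 10 + 7 + 2 + 7 + 10 = 46
For comparison, the top-then-right route costs 56.

46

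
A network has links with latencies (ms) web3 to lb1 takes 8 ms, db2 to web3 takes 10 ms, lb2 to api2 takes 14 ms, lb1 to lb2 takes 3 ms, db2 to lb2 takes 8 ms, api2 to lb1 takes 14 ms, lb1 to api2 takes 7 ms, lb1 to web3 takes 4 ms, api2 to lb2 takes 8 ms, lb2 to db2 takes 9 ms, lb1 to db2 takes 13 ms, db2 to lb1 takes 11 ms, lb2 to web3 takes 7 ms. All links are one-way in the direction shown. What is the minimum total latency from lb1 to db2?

12

Paths from lb1 to db2:
lb1-db2: 13
lb1-api2-lb2-db2: 7 + 8 + 9 = 24
lb1-lb2-db2: 3 + 9 = 12
Shortest: 12 ms.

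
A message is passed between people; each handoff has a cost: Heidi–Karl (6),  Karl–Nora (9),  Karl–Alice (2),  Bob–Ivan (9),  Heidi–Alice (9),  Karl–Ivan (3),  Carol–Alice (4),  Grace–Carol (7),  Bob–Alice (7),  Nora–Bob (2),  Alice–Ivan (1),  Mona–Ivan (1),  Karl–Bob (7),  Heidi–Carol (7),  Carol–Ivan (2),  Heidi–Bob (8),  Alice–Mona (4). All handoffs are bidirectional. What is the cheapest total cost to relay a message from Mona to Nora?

Checking several routes:
Mona - Ivan - Alice - Bob - Nora: 1 + 1 + 7 + 2 = 11
Mona - Ivan - Bob - Nora: 1 + 9 + 2 = 12
Mona - Alice - Bob - Nora: 4 + 7 + 2 = 13
Best route has total 11.

11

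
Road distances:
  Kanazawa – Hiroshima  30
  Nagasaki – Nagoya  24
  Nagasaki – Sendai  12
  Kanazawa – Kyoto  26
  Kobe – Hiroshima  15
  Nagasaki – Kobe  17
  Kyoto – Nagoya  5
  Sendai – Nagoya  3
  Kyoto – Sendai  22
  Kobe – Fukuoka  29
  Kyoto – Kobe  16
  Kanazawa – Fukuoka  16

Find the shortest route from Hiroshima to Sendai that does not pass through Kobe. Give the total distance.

Routes from Hiroshima to Sendai avoiding Kobe:
Hiroshima → Kanazawa → Kyoto → Nagoya → Nagasaki → Sendai: 30 + 26 + 5 + 24 + 12 = 97
Hiroshima → Kanazawa → Kyoto → Nagoya → Sendai: 30 + 26 + 5 + 3 = 64
Hiroshima → Kanazawa → Kyoto → Sendai: 30 + 26 + 22 = 78
Best route has total 64.

64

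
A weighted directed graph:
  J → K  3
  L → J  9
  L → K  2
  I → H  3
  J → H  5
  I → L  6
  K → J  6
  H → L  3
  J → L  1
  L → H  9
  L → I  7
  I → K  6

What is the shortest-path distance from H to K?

5

Paths from H to K:
H→L→I→K: 3 + 7 + 6 = 16
H→L→K: 3 + 2 = 5
H→L→J→K: 3 + 9 + 3 = 15
Best route has total 5.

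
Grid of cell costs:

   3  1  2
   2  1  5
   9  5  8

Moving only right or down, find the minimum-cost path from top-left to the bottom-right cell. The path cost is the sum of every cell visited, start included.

18

One optimal route is [0,0] → [0,1] → [1,1] → [1,2] → [2,2].
Its cost is 3 + 1 + 1 + 5 + 8 = 18.
(Top row then right column would cost 19.)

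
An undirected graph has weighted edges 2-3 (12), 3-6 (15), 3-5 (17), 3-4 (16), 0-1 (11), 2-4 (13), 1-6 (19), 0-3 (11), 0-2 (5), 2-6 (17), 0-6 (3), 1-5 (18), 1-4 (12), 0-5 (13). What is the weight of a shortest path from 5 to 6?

16

Checking several routes:
5 → 3 → 0 → 6: 17 + 11 + 3 = 31
5 → 0 → 2 → 6: 13 + 5 + 17 = 35
5 → 3 → 6: 17 + 15 = 32
5 → 1 → 0 → 6: 18 + 11 + 3 = 32
5 → 0 → 6: 13 + 3 = 16
5 → 3 → 2 → 0 → 6: 17 + 12 + 5 + 3 = 37
The minimum is 16.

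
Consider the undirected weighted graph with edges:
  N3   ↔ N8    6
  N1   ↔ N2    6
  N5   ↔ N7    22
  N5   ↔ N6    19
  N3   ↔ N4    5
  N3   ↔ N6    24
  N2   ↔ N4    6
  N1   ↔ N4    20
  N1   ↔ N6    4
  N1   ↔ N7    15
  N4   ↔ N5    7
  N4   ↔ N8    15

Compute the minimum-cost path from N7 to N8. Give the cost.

Comparing a few candidate routes:
N7→N1→N2→N4→N8: 15 + 6 + 6 + 15 = 42
N7→N1→N2→N4→N3→N8: 15 + 6 + 6 + 5 + 6 = 38
N7→N5→N4→N3→N8: 22 + 7 + 5 + 6 = 40
N7→N5→N4→N8: 22 + 7 + 15 = 44
Shortest: 38.

38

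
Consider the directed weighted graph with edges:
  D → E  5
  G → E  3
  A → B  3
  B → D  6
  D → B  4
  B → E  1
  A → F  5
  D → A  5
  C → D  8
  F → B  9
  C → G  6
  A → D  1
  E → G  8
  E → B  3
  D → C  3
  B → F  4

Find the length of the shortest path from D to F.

Routes from D to F:
D - C - G - E - B - F: 3 + 6 + 3 + 3 + 4 = 19
D - A - F: 5 + 5 = 10
D - E - B - F: 5 + 3 + 4 = 12
D - A - B - F: 5 + 3 + 4 = 12
D - B - F: 4 + 4 = 8
Shortest: 8.

8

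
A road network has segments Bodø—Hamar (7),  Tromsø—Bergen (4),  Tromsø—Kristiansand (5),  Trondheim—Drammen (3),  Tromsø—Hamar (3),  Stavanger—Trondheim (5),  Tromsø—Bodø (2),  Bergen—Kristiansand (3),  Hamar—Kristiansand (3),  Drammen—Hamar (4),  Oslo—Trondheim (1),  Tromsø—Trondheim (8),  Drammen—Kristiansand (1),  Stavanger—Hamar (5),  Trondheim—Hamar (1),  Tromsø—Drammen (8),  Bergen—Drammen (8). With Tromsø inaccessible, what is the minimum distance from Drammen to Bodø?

Comparing a few candidate routes:
Drammen→Kristiansand→Hamar→Bodø: 1 + 3 + 7 = 11
Drammen→Hamar→Bodø: 4 + 7 = 11
Drammen→Trondheim→Hamar→Bodø: 3 + 1 + 7 = 11
The minimum is 11.

11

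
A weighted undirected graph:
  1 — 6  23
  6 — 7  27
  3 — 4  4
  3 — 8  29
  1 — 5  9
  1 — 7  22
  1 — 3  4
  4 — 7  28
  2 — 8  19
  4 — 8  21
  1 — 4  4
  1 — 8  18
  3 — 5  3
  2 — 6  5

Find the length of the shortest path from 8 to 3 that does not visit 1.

Paths from 8 to 3 avoiding 1:
8 - 3: 29
8 - 4 - 3: 21 + 4 = 25
8 - 2 - 6 - 7 - 4 - 3: 19 + 5 + 27 + 28 + 4 = 83
Best route has total 25.

25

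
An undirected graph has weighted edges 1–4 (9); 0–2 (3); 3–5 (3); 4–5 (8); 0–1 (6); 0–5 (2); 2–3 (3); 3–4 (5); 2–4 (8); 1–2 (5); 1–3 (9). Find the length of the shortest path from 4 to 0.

10

Comparing a few candidate routes:
4→2→0: 8 + 3 = 11
4→3→5→0: 5 + 3 + 2 = 10
4→5→0: 8 + 2 = 10
4→3→2→0: 5 + 3 + 3 = 11
Shortest: 10.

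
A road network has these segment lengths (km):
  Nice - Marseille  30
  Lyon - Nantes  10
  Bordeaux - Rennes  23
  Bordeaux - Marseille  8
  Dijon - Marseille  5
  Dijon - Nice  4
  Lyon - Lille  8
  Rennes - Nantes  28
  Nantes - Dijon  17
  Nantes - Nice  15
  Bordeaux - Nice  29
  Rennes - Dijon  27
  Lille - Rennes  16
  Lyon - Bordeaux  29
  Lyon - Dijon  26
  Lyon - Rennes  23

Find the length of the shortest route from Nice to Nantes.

A few of the Nice→Nantes routes:
Nice → Dijon → Lyon → Nantes: 4 + 26 + 10 = 40
Nice → Bordeaux → Marseille → Dijon → Nantes: 29 + 8 + 5 + 17 = 59
Nice → Dijon → Nantes: 4 + 17 = 21
Nice → Marseille → Dijon → Nantes: 30 + 5 + 17 = 52
Nice → Nantes: 15
Nice → Dijon → Marseille → Bordeaux → Lyon → Nantes: 4 + 5 + 8 + 29 + 10 = 56
The minimum is 15 km.

15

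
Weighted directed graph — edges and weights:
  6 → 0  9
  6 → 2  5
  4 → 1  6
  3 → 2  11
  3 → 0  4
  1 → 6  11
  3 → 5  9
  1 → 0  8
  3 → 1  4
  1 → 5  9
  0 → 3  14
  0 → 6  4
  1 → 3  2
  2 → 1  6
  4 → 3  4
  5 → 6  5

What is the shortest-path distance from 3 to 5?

9

Candidate routes:
3 → 1 → 5: 4 + 9 = 13
3 → 5: 9
3 → 0 → 6 → 2 → 1 → 5: 4 + 4 + 5 + 6 + 9 = 28
3 → 2 → 1 → 5: 11 + 6 + 9 = 26
Shortest: 9.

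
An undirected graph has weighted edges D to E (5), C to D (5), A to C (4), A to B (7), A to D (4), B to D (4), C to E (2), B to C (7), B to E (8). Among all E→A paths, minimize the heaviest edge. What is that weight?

Checking several routes:
E -> D -> C -> A: max(5, 5, 4) = 5
E -> C -> A: max(2, 4) = 4
E -> C -> D -> A: max(2, 5, 4) = 5
Best route has worst link 4.

4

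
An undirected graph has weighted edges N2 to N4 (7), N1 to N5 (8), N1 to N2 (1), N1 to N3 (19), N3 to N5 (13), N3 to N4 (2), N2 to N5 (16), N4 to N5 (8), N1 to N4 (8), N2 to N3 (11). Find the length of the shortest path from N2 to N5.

Some routes from N2 to N5:
N2-N1-N4-N5: 1 + 8 + 8 = 17
N2-N4-N3-N5: 7 + 2 + 13 = 22
N2-N1-N5: 1 + 8 = 9
N2-N3-N4-N5: 11 + 2 + 8 = 21
N2-N4-N5: 7 + 8 = 15
N2-N5: 16
Shortest: 9.

9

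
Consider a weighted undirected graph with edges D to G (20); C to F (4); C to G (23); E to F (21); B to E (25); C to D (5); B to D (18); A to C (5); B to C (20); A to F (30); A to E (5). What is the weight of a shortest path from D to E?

15

A few of the D→E routes:
D→B→E: 18 + 25 = 43
D→C→F→E: 5 + 4 + 21 = 30
D→C→A→E: 5 + 5 + 5 = 15
Best route has total 15.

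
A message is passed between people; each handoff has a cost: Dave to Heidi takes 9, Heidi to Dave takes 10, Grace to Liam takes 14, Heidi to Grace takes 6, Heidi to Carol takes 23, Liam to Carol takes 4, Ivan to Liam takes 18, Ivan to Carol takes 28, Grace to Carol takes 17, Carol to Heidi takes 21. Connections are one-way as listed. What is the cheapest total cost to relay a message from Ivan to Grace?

Routes from Ivan to Grace:
Ivan - Liam - Carol - Heidi - Grace: 18 + 4 + 21 + 6 = 49
Ivan - Carol - Heidi - Grace: 28 + 21 + 6 = 55
Best route has total 49.

49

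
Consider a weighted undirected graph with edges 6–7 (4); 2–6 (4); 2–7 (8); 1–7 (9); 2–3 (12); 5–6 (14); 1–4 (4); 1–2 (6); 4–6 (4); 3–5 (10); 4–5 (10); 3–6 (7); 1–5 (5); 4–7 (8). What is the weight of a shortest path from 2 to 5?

11

Checking several routes:
2-1-5: 6 + 5 = 11
2-6-4-1-5: 4 + 4 + 4 + 5 = 17
2-6-4-5: 4 + 4 + 10 = 18
The minimum is 11.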